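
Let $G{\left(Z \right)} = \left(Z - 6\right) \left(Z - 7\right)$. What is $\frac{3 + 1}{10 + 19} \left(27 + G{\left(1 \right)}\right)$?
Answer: $\frac{228}{29} \approx 7.8621$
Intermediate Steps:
$G{\left(Z \right)} = \left(-7 + Z\right) \left(-6 + Z\right)$ ($G{\left(Z \right)} = \left(-6 + Z\right) \left(-7 + Z\right) = \left(-7 + Z\right) \left(-6 + Z\right)$)
$\frac{3 + 1}{10 + 19} \left(27 + G{\left(1 \right)}\right) = \frac{3 + 1}{10 + 19} \left(27 + \left(42 + 1^{2} - 13\right)\right) = \frac{4}{29} \left(27 + \left(42 + 1 - 13\right)\right) = 4 \cdot \frac{1}{29} \left(27 + 30\right) = \frac{4}{29} \cdot 57 = \frac{228}{29}$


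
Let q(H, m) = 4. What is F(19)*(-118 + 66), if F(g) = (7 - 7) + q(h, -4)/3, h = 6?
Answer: -208/3 ≈ -69.333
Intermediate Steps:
F(g) = 4/3 (F(g) = (7 - 7) + 4/3 = 0 + 4*(1/3) = 0 + 4/3 = 4/3)
F(19)*(-118 + 66) = 4*(-118 + 66)/3 = (4/3)*(-52) = -208/3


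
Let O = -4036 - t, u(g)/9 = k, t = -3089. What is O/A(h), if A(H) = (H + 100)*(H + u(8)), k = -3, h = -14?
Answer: 947/3526 ≈ 0.26858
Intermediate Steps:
u(g) = -27 (u(g) = 9*(-3) = -27)
O = -947 (O = -4036 - 1*(-3089) = -4036 + 3089 = -947)
A(H) = (-27 + H)*(100 + H) (A(H) = (H + 100)*(H - 27) = (100 + H)*(-27 + H) = (-27 + H)*(100 + H))
O/A(h) = -947/(-2700 + (-14)**2 + 73*(-14)) = -947/(-2700 + 196 - 1022) = -947/(-3526) = -947*(-1/3526) = 947/3526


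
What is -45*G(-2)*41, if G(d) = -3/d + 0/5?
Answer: -5535/2 ≈ -2767.5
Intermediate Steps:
G(d) = -3/d (G(d) = -3/d + 0*(⅕) = -3/d + 0 = -3/d)
-45*G(-2)*41 = -(-135)/(-2)*41 = -(-135)*(-1)/2*41 = -45*3/2*41 = -135/2*41 = -5535/2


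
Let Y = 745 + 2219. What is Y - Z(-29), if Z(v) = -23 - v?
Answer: 2958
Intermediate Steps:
Y = 2964
Y - Z(-29) = 2964 - (-23 - 1*(-29)) = 2964 - (-23 + 29) = 2964 - 1*6 = 2964 - 6 = 2958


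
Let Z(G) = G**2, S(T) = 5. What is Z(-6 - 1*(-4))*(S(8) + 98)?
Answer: 412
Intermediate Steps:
Z(-6 - 1*(-4))*(S(8) + 98) = (-6 - 1*(-4))**2*(5 + 98) = (-6 + 4)**2*103 = (-2)**2*103 = 4*103 = 412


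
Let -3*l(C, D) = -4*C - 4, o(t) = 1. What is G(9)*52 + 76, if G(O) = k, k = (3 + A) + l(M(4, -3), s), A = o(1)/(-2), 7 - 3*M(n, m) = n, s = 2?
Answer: 1034/3 ≈ 344.67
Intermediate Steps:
M(n, m) = 7/3 - n/3
l(C, D) = 4/3 + 4*C/3 (l(C, D) = -(-4*C - 4)/3 = -(-4 - 4*C)/3 = 4/3 + 4*C/3)
A = -½ (A = 1/(-2) = 1*(-½) = -½ ≈ -0.50000)
k = 31/6 (k = (3 - ½) + (4/3 + 4*(7/3 - ⅓*4)/3) = 5/2 + (4/3 + 4*(7/3 - 4/3)/3) = 5/2 + (4/3 + (4/3)*1) = 5/2 + (4/3 + 4/3) = 5/2 + 8/3 = 31/6 ≈ 5.1667)
G(O) = 31/6
G(9)*52 + 76 = (31/6)*52 + 76 = 806/3 + 76 = 1034/3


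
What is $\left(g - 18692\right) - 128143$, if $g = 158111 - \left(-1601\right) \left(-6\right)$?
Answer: $1670$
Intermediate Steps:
$g = 148505$ ($g = 158111 - 9606 = 148505$)
$\left(g - 18692\right) - 128143 = \left(148505 - 18692\right) - 128143 = 129813 - 128143 = 1670$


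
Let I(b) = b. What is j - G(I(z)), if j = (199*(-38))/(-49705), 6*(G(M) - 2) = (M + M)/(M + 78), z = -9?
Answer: -2062799/1143215 ≈ -1.8044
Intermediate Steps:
G(M) = 2 + M/(3*(78 + M)) (G(M) = 2 + ((M + M)/(M + 78))/6 = 2 + ((2*M)/(78 + M))/6 = 2 + (2*M/(78 + M))/6 = 2 + M/(3*(78 + M)))
j = 7562/49705 (j = -7562*(-1/49705) = 7562/49705 ≈ 0.15214)
j - G(I(z)) = 7562/49705 - (468 + 7*(-9))/(3*(78 - 9)) = 7562/49705 - (468 - 63)/(3*69) = 7562/49705 - 405/(3*69) = 7562/49705 - 1*45/23 = 7562/49705 - 45/23 = -2062799/1143215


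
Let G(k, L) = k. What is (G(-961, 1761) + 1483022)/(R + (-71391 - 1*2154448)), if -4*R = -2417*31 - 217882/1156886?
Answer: -1714575622046/2553371423553 ≈ -0.67149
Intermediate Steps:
R = 21670553801/1156886 (R = -(-2417*31 - 217882/1156886)/4 = -(-74927 - 217882/1156886)/4 = -(-74927 - 1*108941/578443)/4 = -(-74927 - 108941/578443)/4 = -1/4*(-43341107602/578443) = 21670553801/1156886 ≈ 18732.)
(G(-961, 1761) + 1483022)/(R + (-71391 - 1*2154448)) = (-961 + 1483022)/(21670553801/1156886 + (-71391 - 1*2154448)) = 1482061/(21670553801/1156886 + (-71391 - 2154448)) = 1482061/(21670553801/1156886 - 2225839) = 1482061/(-2553371423553/1156886) = 1482061*(-1156886/2553371423553) = -1714575622046/2553371423553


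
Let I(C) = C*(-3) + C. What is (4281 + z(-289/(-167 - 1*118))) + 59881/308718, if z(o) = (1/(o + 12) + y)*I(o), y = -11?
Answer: 468110893179197/108778330890 ≈ 4303.3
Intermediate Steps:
I(C) = -2*C (I(C) = -3*C + C = -2*C)
z(o) = -2*o*(-11 + 1/(12 + o)) (z(o) = (1/(o + 12) - 11)*(-2*o) = (1/(12 + o) - 11)*(-2*o) = (-11 + 1/(12 + o))*(-2*o) = -2*o*(-11 + 1/(12 + o)))
(4281 + z(-289/(-167 - 1*118))) + 59881/308718 = (4281 + 2*(-289/(-167 - 1*118))*(131 + 11*(-289/(-167 - 1*118)))/(12 - 289/(-167 - 1*118))) + 59881/308718 = (4281 + 2*(-289/(-167 - 118))*(131 + 11*(-289/(-167 - 118)))/(12 - 289/(-167 - 118))) + 59881*(1/308718) = (4281 + 2*(-289/(-285))*(131 + 11*(-289/(-285)))/(12 - 289/(-285))) + 59881/308718 = (4281 + 2*(-289*(-1/285))*(131 + 11*(-289*(-1/285)))/(12 - 289*(-1/285))) + 59881/308718 = (4281 + 2*(289/285)*(131 + 11*(289/285))/(12 + 289/285)) + 59881/308718 = (4281 + 2*(289/285)*(131 + 3179/285)/(3709/285)) + 59881/308718 = (4281 + 2*(289/285)*(285/3709)*(40514/285)) + 59881/308718 = (4281 + 23417092/1057065) + 59881/308718 = 4548712357/1057065 + 59881/308718 = 468110893179197/108778330890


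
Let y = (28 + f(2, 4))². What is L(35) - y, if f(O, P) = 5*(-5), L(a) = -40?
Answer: -49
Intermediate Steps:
f(O, P) = -25
y = 9 (y = (28 - 25)² = 3² = 9)
L(35) - y = -40 - 1*9 = -40 - 9 = -49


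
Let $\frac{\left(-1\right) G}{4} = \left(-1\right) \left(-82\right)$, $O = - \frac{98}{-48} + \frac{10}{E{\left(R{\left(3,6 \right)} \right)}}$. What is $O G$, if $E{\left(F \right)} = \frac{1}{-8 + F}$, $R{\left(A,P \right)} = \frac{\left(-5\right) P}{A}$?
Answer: $\frac{175111}{3} \approx 58370.0$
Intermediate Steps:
$R{\left(A,P \right)} = - \frac{5 P}{A}$
$O = - \frac{4271}{24}$ ($O = - \frac{98}{-48} + \frac{10}{\frac{1}{-8 - \frac{30}{3}}} = \left(-98\right) \left(- \frac{1}{48}\right) + \frac{10}{\frac{1}{-8 - 30 \cdot \frac{1}{3}}} = \frac{49}{24} + \frac{10}{\frac{1}{-8 - 10}} = \frac{49}{24} + \frac{10}{\frac{1}{-18}} = \frac{49}{24} + \frac{10}{- \frac{1}{18}} = \frac{49}{24} + 10 \left(-18\right) = \frac{49}{24} - 180 = - \frac{4271}{24} \approx -177.96$)
$G = -328$ ($G = - 4 \left(\left(-1\right) \left(-82\right)\right) = \left(-4\right) 82 = -328$)
$O G = \left(- \frac{4271}{24}\right) \left(-328\right) = \frac{175111}{3}$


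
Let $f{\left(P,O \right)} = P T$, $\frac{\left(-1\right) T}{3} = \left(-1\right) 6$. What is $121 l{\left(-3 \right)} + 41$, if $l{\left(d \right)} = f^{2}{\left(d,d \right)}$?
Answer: $352877$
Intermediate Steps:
$T = 18$ ($T = - 3 \left(\left(-1\right) 6\right) = \left(-3\right) \left(-6\right) = 18$)
$f{\left(P,O \right)} = 18 P$ ($f{\left(P,O \right)} = P 18 = 18 P$)
$l{\left(d \right)} = 324 d^{2}$ ($l{\left(d \right)} = \left(18 d\right)^{2} = 324 d^{2}$)
$121 l{\left(-3 \right)} + 41 = 121 \cdot 324 \left(-3\right)^{2} + 41 = 121 \cdot 324 \cdot 9 + 41 = 121 \cdot 2916 + 41 = 352836 + 41 = 352877$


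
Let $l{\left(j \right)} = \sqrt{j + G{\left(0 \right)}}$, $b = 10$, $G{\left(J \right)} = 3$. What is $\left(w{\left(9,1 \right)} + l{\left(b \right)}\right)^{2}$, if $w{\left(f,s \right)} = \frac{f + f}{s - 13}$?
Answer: $\frac{61}{4} - 3 \sqrt{13} \approx 4.4333$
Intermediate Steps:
$w{\left(f,s \right)} = \frac{2 f}{-13 + s}$
$l{\left(j \right)} = \sqrt{3 + j}$ ($l{\left(j \right)} = \sqrt{j + 3} = \sqrt{3 + j}$)
$\left(w{\left(9,1 \right)} + l{\left(b \right)}\right)^{2} = \left(2 \cdot 9 \frac{1}{-13 + 1} + \sqrt{3 + 10}\right)^{2} = \left(2 \cdot 9 \frac{1}{-12} + \sqrt{13}\right)^{2} = \left(2 \cdot 9 \left(- \frac{1}{12}\right) + \sqrt{13}\right)^{2} = \left(- \frac{3}{2} + \sqrt{13}\right)^{2}$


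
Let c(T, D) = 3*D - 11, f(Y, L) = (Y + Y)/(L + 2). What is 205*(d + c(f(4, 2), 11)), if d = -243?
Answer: -45305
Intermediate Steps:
f(Y, L) = 2*Y/(2 + L) (f(Y, L) = (2*Y)/(2 + L) = 2*Y/(2 + L))
c(T, D) = -11 + 3*D
205*(d + c(f(4, 2), 11)) = 205*(-243 + (-11 + 3*11)) = 205*(-243 + (-11 + 33)) = 205*(-243 + 22) = 205*(-221) = -45305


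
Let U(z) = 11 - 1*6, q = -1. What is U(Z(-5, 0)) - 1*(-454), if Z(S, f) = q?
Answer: 459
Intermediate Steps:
Z(S, f) = -1
U(z) = 5 (U(z) = 11 - 6 = 5)
U(Z(-5, 0)) - 1*(-454) = 5 - 1*(-454) = 5 + 454 = 459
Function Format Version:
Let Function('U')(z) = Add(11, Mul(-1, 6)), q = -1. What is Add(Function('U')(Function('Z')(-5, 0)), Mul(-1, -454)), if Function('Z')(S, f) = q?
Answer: 459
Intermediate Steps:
Function('Z')(S, f) = -1
Function('U')(z) = 5 (Function('U')(z) = Add(11, -6) = 5)
Add(Function('U')(Function('Z')(-5, 0)), Mul(-1, -454)) = Add(5, Mul(-1, -454)) = Add(5, 454) = 459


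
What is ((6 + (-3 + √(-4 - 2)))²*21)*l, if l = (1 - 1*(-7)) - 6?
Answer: 126 + 252*I*√6 ≈ 126.0 + 617.27*I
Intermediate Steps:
l = 2 (l = (1 + 7) - 6 = 8 - 6 = 2)
((6 + (-3 + √(-4 - 2)))²*21)*l = ((6 + (-3 + √(-4 - 2)))²*21)*2 = ((6 + (-3 + √(-6)))²*21)*2 = ((6 + (-3 + I*√6))²*21)*2 = ((3 + I*√6)²*21)*2 = (21*(3 + I*√6)²)*2 = 42*(3 + I*√6)²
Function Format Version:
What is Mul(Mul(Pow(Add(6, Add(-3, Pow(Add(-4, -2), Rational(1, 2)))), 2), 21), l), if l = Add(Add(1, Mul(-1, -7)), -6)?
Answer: Add(126, Mul(252, I, Pow(6, Rational(1, 2)))) ≈ Add(126.00, Mul(617.27, I))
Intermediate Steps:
l = 2 (l = Add(Add(1, 7), -6) = Add(8, -6) = 2)
Mul(Mul(Pow(Add(6, Add(-3, Pow(Add(-4, -2), Rational(1, 2)))), 2), 21), l) = Mul(Mul(Pow(Add(6, Add(-3, Pow(Add(-4, -2), Rational(1, 2)))), 2), 21), 2) = Mul(Mul(Pow(Add(6, Add(-3, Pow(-6, Rational(1, 2)))), 2), 21), 2) = Mul(Mul(Pow(Add(6, Add(-3, Mul(I, Pow(6, Rational(1, 2))))), 2), 21), 2) = Mul(Mul(Pow(Add(3, Mul(I, Pow(6, Rational(1, 2)))), 2), 21), 2) = Mul(Mul(21, Pow(Add(3, Mul(I, Pow(6, Rational(1, 2)))), 2)), 2) = Mul(42, Pow(Add(3, Mul(I, Pow(6, Rational(1, 2)))), 2))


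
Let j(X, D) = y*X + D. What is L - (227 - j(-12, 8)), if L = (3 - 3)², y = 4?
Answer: -267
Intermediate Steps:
L = 0 (L = 0² = 0)
j(X, D) = D + 4*X (j(X, D) = 4*X + D = D + 4*X)
L - (227 - j(-12, 8)) = 0 - (227 - (8 + 4*(-12))) = 0 - (227 - (8 - 48)) = 0 - (227 - 1*(-40)) = 0 - (227 + 40) = 0 - 1*267 = 0 - 267 = -267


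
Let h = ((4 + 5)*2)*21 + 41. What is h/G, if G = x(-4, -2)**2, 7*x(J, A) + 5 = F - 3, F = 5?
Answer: 20531/9 ≈ 2281.2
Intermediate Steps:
x(J, A) = -3/7 (x(J, A) = -5/7 + (5 - 3)/7 = -5/7 + (1/7)*2 = -5/7 + 2/7 = -3/7)
h = 419 (h = (9*2)*21 + 41 = 18*21 + 41 = 378 + 41 = 419)
G = 9/49 (G = (-3/7)**2 = 9/49 ≈ 0.18367)
h/G = 419/(9/49) = 419*(49/9) = 20531/9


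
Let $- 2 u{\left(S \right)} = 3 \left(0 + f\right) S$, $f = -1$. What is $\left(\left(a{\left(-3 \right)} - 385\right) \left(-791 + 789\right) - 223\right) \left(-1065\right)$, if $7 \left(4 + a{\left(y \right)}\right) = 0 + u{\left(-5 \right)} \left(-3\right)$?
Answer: $- \frac{4089600}{7} \approx -5.8423 \cdot 10^{5}$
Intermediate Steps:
$u{\left(S \right)} = \frac{3 S}{2}$ ($u{\left(S \right)} = - \frac{3 \left(0 - 1\right) S}{2} = - \frac{3 \left(-1\right) S}{2} = - \frac{\left(-3\right) S}{2} = \frac{3 S}{2}$)
$a{\left(y \right)} = - \frac{11}{14}$ ($a{\left(y \right)} = -4 + \frac{0 + \frac{3}{2} \left(-5\right) \left(-3\right)}{7} = -4 + \frac{0 - - \frac{45}{2}}{7} = -4 + \frac{0 + \frac{45}{2}}{7} = -4 + \frac{1}{7} \cdot \frac{45}{2} = -4 + \frac{45}{14} = - \frac{11}{14}$)
$\left(\left(a{\left(-3 \right)} - 385\right) \left(-791 + 789\right) - 223\right) \left(-1065\right) = \left(\left(- \frac{11}{14} - 385\right) \left(-791 + 789\right) - 223\right) \left(-1065\right) = \left(\left(- \frac{5401}{14}\right) \left(-2\right) - 223\right) \left(-1065\right) = \left(\frac{5401}{7} - 223\right) \left(-1065\right) = \frac{3840}{7} \left(-1065\right) = - \frac{4089600}{7}$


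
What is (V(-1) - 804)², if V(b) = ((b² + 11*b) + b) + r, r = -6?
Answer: 674041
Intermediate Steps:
V(b) = -6 + b² + 12*b (V(b) = ((b² + 11*b) + b) - 6 = (b² + 12*b) - 6 = -6 + b² + 12*b)
(V(-1) - 804)² = ((-6 + (-1)² + 12*(-1)) - 804)² = ((-6 + 1 - 12) - 804)² = (-17 - 804)² = (-821)² = 674041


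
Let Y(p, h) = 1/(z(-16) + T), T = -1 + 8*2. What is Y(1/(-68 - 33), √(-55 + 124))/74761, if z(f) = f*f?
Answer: 1/20260231 ≈ 4.9358e-8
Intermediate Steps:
z(f) = f²
T = 15 (T = -1 + 16 = 15)
Y(p, h) = 1/271 (Y(p, h) = 1/((-16)² + 15) = 1/(256 + 15) = 1/271)
Y(1/(-68 - 33), √(-55 + 124))/74761 = (1/271)/74761 = (1/271)*(1/74761) = 1/20260231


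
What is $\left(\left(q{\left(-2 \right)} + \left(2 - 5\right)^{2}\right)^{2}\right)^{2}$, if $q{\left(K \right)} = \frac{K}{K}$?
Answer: $10000$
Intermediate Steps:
$q{\left(K \right)} = 1$
$\left(\left(q{\left(-2 \right)} + \left(2 - 5\right)^{2}\right)^{2}\right)^{2} = \left(\left(1 + \left(2 - 5\right)^{2}\right)^{2}\right)^{2} = \left(\left(1 + \left(-3\right)^{2}\right)^{2}\right)^{2} = \left(\left(1 + 9\right)^{2}\right)^{2} = \left(10^{2}\right)^{2} = 100^{2} = 10000$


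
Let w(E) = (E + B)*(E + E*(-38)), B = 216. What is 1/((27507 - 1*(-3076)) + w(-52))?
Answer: 1/346119 ≈ 2.8892e-6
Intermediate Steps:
w(E) = -37*E*(216 + E) (w(E) = (E + 216)*(E + E*(-38)) = (216 + E)*(E - 38*E) = (216 + E)*(-37*E) = -37*E*(216 + E))
1/((27507 - 1*(-3076)) + w(-52)) = 1/((27507 - 1*(-3076)) - 37*(-52)*(216 - 52)) = 1/((27507 + 3076) - 37*(-52)*164) = 1/(30583 + 315536) = 1/346119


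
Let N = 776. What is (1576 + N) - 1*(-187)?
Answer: 2539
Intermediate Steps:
(1576 + N) - 1*(-187) = (1576 + 776) - 1*(-187) = 2352 + 187 = 2539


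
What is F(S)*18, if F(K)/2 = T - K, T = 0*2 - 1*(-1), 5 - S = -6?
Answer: -360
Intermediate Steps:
S = 11 (S = 5 - 1*(-6) = 5 + 6 = 11)
T = 1 (T = 0 + 1 = 1)
F(K) = 2 - 2*K (F(K) = 2*(1 - K) = 2 - 2*K)
F(S)*18 = (2 - 2*11)*18 = (2 - 22)*18 = -20*18 = -360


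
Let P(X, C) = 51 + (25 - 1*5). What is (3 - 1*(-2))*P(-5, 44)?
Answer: 355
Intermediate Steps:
P(X, C) = 71 (P(X, C) = 51 + (25 - 5) = 51 + 20 = 71)
(3 - 1*(-2))*P(-5, 44) = (3 - 1*(-2))*71 = (3 + 2)*71 = 5*71 = 355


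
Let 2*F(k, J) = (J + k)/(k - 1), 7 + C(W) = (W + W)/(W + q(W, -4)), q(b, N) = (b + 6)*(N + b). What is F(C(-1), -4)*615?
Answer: 43665/103 ≈ 423.93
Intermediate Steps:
q(b, N) = (6 + b)*(N + b)
C(W) = -7 + 2*W/(-24 + W² + 3*W) (C(W) = -7 + (W + W)/(W + (W² + 6*(-4) + 6*W - 4*W)) = -7 + (2*W)/(W + (W² - 24 + 6*W - 4*W)) = -7 + (2*W)/(W + (-24 + W² + 2*W)) = -7 + (2*W)/(-24 + W² + 3*W) = -7 + 2*W/(-24 + W² + 3*W))
F(k, J) = (J + k)/(2*(-1 + k)) (F(k, J) = ((J + k)/(k - 1))/2 = ((J + k)/(-1 + k))/2 = (J + k)/(2*(-1 + k)))
F(C(-1), -4)*615 = ((-4 + (168 - 19*(-1) - 7*(-1)²)/(-24 + (-1)² + 3*(-1)))/(2*(-1 + (168 - 19*(-1) - 7*(-1)²)/(-24 + (-1)² + 3*(-1)))))*615 = ((-4 + (168 + 19 - 7*1)/(-24 + 1 - 3))/(2*(-1 + (168 + 19 - 7*1)/(-24 + 1 - 3))))*615 = ((-4 + (168 + 19 - 7)/(-26))/(2*(-1 + (168 + 19 - 7)/(-26))))*615 = ((-4 - 1/26*180)/(2*(-1 - 1/26*180)))*615 = ((-4 - 90/13)/(2*(-1 - 90/13)))*615 = ((½)*(-142/13)/(-103/13))*615 = ((½)*(-13/103)*(-142/13))*615 = (71/103)*615 = 43665/103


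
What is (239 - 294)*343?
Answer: -18865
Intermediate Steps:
(239 - 294)*343 = -55*343 = -18865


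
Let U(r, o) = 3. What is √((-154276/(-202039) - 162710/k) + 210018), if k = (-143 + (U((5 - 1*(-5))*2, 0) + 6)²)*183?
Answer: √275920354339727905359633/1146167247 ≈ 458.29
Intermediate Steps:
k = -11346 (k = (-143 + (3 + 6)²)*183 = (-143 + 9²)*183 = (-143 + 81)*183 = -62*183 = -11346)
√((-154276/(-202039) - 162710/k) + 210018) = √((-154276/(-202039) - 162710/(-11346)) + 210018) = √((-154276*(-1/202039) - 162710*(-1/11346)) + 210018) = √((154276/202039 + 81355/5673) + 210018) = √(17312090593/1146167247 + 210018) = √(240733064971039/1146167247) = √275920354339727905359633/1146167247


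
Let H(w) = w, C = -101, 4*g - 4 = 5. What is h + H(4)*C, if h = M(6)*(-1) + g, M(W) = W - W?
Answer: -1607/4 ≈ -401.75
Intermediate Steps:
g = 9/4 (g = 1 + (¼)*5 = 1 + 5/4 = 9/4 ≈ 2.2500)
M(W) = 0
h = 9/4 (h = 0*(-1) + 9/4 = 0 + 9/4 = 9/4 ≈ 2.2500)
h + H(4)*C = 9/4 + 4*(-101) = 9/4 - 404 = -1607/4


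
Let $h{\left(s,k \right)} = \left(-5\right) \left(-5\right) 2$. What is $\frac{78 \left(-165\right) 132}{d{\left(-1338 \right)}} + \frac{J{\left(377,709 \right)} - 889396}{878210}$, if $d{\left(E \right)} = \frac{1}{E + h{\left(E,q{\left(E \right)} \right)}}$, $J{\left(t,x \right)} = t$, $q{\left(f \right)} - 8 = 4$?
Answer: $\frac{1921616499114181}{878210} \approx 2.1881 \cdot 10^{9}$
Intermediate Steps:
$q{\left(f \right)} = 12$ ($q{\left(f \right)} = 8 + 4 = 12$)
$h{\left(s,k \right)} = 50$ ($h{\left(s,k \right)} = 25 \cdot 2 = 50$)
$d{\left(E \right)} = \frac{1}{50 + E}$ ($d{\left(E \right)} = \frac{1}{E + 50} = \frac{1}{50 + E}$)
$\frac{78 \left(-165\right) 132}{d{\left(-1338 \right)}} + \frac{J{\left(377,709 \right)} - 889396}{878210} = \frac{78 \left(-165\right) 132}{\frac{1}{50 - 1338}} + \frac{377 - 889396}{878210} = \frac{\left(-12870\right) 132}{\frac{1}{-1288}} - \frac{889019}{878210} = - \frac{1698840}{- \frac{1}{1288}} - \frac{889019}{878210} = \left(-1698840\right) \left(-1288\right) - \frac{889019}{878210} = 2188105920 - \frac{889019}{878210} = \frac{1921616499114181}{878210}$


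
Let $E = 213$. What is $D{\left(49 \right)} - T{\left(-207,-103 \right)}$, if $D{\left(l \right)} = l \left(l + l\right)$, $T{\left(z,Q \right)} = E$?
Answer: $4589$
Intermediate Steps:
$T{\left(z,Q \right)} = 213$
$D{\left(l \right)} = 2 l^{2}$ ($D{\left(l \right)} = l 2 l = 2 l^{2}$)
$D{\left(49 \right)} - T{\left(-207,-103 \right)} = 2 \cdot 49^{2} - 213 = 2 \cdot 2401 - 213 = 4802 - 213 = 4589$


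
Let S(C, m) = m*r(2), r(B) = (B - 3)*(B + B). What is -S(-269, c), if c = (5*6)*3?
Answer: 360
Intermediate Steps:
r(B) = 2*B*(-3 + B) (r(B) = (-3 + B)*(2*B) = 2*B*(-3 + B))
c = 90 (c = 30*3 = 90)
S(C, m) = -4*m (S(C, m) = m*(2*2*(-3 + 2)) = m*(2*2*(-1)) = m*(-4) = -4*m)
-S(-269, c) = -(-4)*90 = -1*(-360) = 360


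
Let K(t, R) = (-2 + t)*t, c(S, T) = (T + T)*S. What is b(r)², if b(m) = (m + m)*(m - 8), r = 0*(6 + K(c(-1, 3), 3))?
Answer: 0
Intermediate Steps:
c(S, T) = 2*S*T (c(S, T) = (2*T)*S = 2*S*T)
K(t, R) = t*(-2 + t)
r = 0 (r = 0*(6 + (2*(-1)*3)*(-2 + 2*(-1)*3)) = 0*(6 - 6*(-2 - 6)) = 0*(6 - 6*(-8)) = 0*(6 + 48) = 0*54 = 0)
b(m) = 2*m*(-8 + m) (b(m) = (2*m)*(-8 + m) = 2*m*(-8 + m))
b(r)² = (2*0*(-8 + 0))² = (2*0*(-8))² = 0² = 0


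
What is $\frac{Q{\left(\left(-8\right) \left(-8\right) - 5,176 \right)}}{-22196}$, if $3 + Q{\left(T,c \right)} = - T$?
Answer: $\frac{1}{358} \approx 0.0027933$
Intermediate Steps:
$Q{\left(T,c \right)} = -3 - T$
$\frac{Q{\left(\left(-8\right) \left(-8\right) - 5,176 \right)}}{-22196} = \frac{-3 - \left(\left(-8\right) \left(-8\right) - 5\right)}{-22196} = \left(-3 - \left(64 - 5\right)\right) \left(- \frac{1}{22196}\right) = \left(-3 - 59\right) \left(- \frac{1}{22196}\right) = \left(-62\right) \left(- \frac{1}{22196}\right) = \frac{1}{358}$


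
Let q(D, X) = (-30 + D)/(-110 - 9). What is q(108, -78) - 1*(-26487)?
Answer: 3151875/119 ≈ 26486.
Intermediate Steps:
q(D, X) = 30/119 - D/119 (q(D, X) = (-30 + D)/(-119) = (-30 + D)*(-1/119) = 30/119 - D/119)
q(108, -78) - 1*(-26487) = (30/119 - 1/119*108) - 1*(-26487) = (30/119 - 108/119) + 26487 = -78/119 + 26487 = 3151875/119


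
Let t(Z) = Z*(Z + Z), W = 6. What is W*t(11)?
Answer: 1452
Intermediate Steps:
t(Z) = 2*Z² (t(Z) = Z*(2*Z) = 2*Z²)
W*t(11) = 6*(2*11²) = 6*(2*121) = 6*242 = 1452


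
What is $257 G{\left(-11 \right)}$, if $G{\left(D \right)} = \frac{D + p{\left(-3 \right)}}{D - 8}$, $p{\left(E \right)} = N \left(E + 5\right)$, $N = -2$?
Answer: $\frac{3855}{19} \approx 202.89$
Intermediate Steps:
$p{\left(E \right)} = -10 - 2 E$ ($p{\left(E \right)} = - 2 \left(E + 5\right) = - 2 \left(5 + E\right) = -10 - 2 E$)
$G{\left(D \right)} = \frac{-4 + D}{-8 + D}$ ($G{\left(D \right)} = \frac{D - 4}{D - 8} = \frac{D + \left(-10 + 6\right)}{-8 + D} = \frac{D - 4}{-8 + D} = \frac{-4 + D}{-8 + D}$)
$257 G{\left(-11 \right)} = 257 \frac{-4 - 11}{-8 - 11} = 257 \frac{1}{-19} \left(-15\right) = 257 \left(\left(- \frac{1}{19}\right) \left(-15\right)\right) = 257 \cdot \frac{15}{19} = \frac{3855}{19}$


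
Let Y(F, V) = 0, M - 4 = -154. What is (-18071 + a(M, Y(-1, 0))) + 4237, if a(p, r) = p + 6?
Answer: -13978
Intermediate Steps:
M = -150 (M = 4 - 154 = -150)
a(p, r) = 6 + p
(-18071 + a(M, Y(-1, 0))) + 4237 = (-18071 + (6 - 150)) + 4237 = (-18071 - 144) + 4237 = -18215 + 4237 = -13978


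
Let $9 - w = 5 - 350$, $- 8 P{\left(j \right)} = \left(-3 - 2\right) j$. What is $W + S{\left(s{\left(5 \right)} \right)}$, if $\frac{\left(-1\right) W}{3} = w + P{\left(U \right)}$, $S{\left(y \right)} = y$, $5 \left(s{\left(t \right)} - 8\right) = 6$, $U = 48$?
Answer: $- \frac{5714}{5} \approx -1142.8$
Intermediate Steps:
$s{\left(t \right)} = \frac{46}{5}$ ($s{\left(t \right)} = 8 + \frac{1}{5} \cdot 6 = 8 + \frac{6}{5} = \frac{46}{5}$)
$P{\left(j \right)} = \frac{5 j}{8}$ ($P{\left(j \right)} = - \frac{\left(-3 - 2\right) j}{8} = - \frac{\left(-5\right) j}{8} = \frac{5 j}{8}$)
$w = 354$ ($w = 9 - \left(5 - 350\right) = 9 - -345 = 9 + 345 = 354$)
$W = -1152$ ($W = - 3 \left(354 + \frac{5}{8} \cdot 48\right) = - 3 \left(354 + 30\right) = \left(-3\right) 384 = -1152$)
$W + S{\left(s{\left(5 \right)} \right)} = -1152 + \frac{46}{5} = - \frac{5714}{5}$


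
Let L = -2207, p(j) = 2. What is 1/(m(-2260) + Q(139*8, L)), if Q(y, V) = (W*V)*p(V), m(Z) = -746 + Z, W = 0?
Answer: -1/3006 ≈ -0.00033267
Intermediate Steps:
Q(y, V) = 0 (Q(y, V) = (0*V)*2 = 0*2 = 0)
1/(m(-2260) + Q(139*8, L)) = 1/((-746 - 2260) + 0) = 1/(-3006 + 0) = 1/(-3006) = -1/3006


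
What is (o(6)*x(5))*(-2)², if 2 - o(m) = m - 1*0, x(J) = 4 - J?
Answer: 16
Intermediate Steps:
o(m) = 2 - m (o(m) = 2 - (m - 1*0) = 2 - (m + 0) = 2 - m)
(o(6)*x(5))*(-2)² = ((2 - 1*6)*(4 - 1*5))*(-2)² = ((2 - 6)*(4 - 5))*4 = -4*(-1)*4 = 4*4 = 16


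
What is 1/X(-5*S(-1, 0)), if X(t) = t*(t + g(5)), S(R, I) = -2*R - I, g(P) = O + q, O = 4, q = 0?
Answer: 1/60 ≈ 0.016667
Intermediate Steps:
g(P) = 4 (g(P) = 4 + 0 = 4)
S(R, I) = -I - 2*R
X(t) = t*(4 + t) (X(t) = t*(t + 4) = t*(4 + t))
1/X(-5*S(-1, 0)) = 1/((-5*(-1*0 - 2*(-1)))*(4 - 5*(-1*0 - 2*(-1)))) = 1/((-5*(0 + 2))*(4 - 5*(0 + 2))) = 1/((-5*2)*(4 - 5*2)) = 1/(-10*(4 - 10)) = 1/(-10*(-6)) = 1/60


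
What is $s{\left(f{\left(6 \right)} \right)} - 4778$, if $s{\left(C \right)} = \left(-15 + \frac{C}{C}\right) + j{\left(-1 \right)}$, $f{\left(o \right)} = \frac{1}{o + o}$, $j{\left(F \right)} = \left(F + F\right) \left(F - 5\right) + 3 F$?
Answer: $-4783$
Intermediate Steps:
$j{\left(F \right)} = 3 F + 2 F \left(-5 + F\right)$ ($j{\left(F \right)} = 2 F \left(-5 + F\right) + 3 F = 3 F + 2 F \left(-5 + F\right)$)
$f{\left(o \right)} = \frac{1}{2 o}$
$s{\left(C \right)} = -5$ ($s{\left(C \right)} = \left(-15 + \frac{C}{C}\right) - \left(-7 + 2 \left(-1\right)\right) = \left(-15 + 1\right) - \left(-7 - 2\right) = -14 - -9 = -14 + 9 = -5$)
$s{\left(f{\left(6 \right)} \right)} - 4778 = -5 - 4778 = -4783$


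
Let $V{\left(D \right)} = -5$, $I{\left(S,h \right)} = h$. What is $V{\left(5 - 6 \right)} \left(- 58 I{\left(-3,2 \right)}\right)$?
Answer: $580$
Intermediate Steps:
$V{\left(5 - 6 \right)} \left(- 58 I{\left(-3,2 \right)}\right) = - 5 \left(\left(-58\right) 2\right) = \left(-5\right) \left(-116\right) = 580$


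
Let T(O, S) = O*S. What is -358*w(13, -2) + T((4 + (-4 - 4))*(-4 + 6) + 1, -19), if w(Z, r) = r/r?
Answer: -225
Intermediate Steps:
w(Z, r) = 1
-358*w(13, -2) + T((4 + (-4 - 4))*(-4 + 6) + 1, -19) = -358*1 + ((4 + (-4 - 4))*(-4 + 6) + 1)*(-19) = -358 + ((4 - 8)*2 + 1)*(-19) = -358 + (-4*2 + 1)*(-19) = -358 + (-8 + 1)*(-19) = -358 - 7*(-19) = -358 + 133 = -225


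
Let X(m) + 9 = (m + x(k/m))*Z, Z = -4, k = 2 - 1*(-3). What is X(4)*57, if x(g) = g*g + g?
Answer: -8265/4 ≈ -2066.3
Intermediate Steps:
k = 5 (k = 2 + 3 = 5)
x(g) = g + g**2 (x(g) = g**2 + g = g + g**2)
X(m) = -9 - 4*m - 20*(1 + 5/m)/m (X(m) = -9 + (m + (5/m)*(1 + 5/m))*(-4) = -9 + (m + 5*(1 + 5/m)/m)*(-4) = -9 + (-4*m - 20*(1 + 5/m)/m) = -9 - 4*m - 20*(1 + 5/m)/m)
X(4)*57 = (-9 - 100/4**2 - 20/4 - 4*4)*57 = (-9 - 100*1/16 - 20*1/4 - 16)*57 = (-9 - 25/4 - 5 - 16)*57 = -145/4*57 = -8265/4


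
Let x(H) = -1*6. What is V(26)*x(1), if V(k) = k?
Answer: -156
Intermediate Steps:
x(H) = -6
V(26)*x(1) = 26*(-6) = -156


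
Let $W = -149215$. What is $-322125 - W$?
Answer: $-172910$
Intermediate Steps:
$-322125 - W = -322125 - -149215 = -322125 + 149215 = -172910$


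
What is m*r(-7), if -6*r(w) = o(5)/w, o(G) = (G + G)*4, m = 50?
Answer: 1000/21 ≈ 47.619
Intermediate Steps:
o(G) = 8*G (o(G) = (2*G)*4 = 8*G)
r(w) = -20/(3*w) (r(w) = -8*5/(6*w) = -20/(3*w))
m*r(-7) = 50*(-20/3/(-7)) = 50*(-20/3*(-⅐)) = 50*(20/21) = 1000/21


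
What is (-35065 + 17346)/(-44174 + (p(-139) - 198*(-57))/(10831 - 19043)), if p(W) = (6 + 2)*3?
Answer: 5596478/13952623 ≈ 0.40111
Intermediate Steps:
p(W) = 24 (p(W) = 8*3 = 24)
(-35065 + 17346)/(-44174 + (p(-139) - 198*(-57))/(10831 - 19043)) = (-35065 + 17346)/(-44174 + (24 - 198*(-57))/(10831 - 19043)) = -17719/(-44174 + (24 + 11286)/(-8212)) = -17719/(-44174 + 11310*(-1/8212)) = -17719/(-44174 - 5655/4106) = -17719/(-181384099/4106) = -17719*(-4106/181384099) = 5596478/13952623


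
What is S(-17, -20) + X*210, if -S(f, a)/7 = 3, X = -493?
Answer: -103551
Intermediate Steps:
S(f, a) = -21 (S(f, a) = -7*3 = -21)
S(-17, -20) + X*210 = -21 - 493*210 = -21 - 103530 = -103551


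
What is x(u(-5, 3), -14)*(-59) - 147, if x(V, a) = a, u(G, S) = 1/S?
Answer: 679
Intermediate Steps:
u(G, S) = 1/S
x(u(-5, 3), -14)*(-59) - 147 = -14*(-59) - 147 = 826 - 147 = 679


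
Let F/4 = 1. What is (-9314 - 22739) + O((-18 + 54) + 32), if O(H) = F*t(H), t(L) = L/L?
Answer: -32049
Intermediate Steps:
F = 4 (F = 4*1 = 4)
t(L) = 1
O(H) = 4 (O(H) = 4*1 = 4)
(-9314 - 22739) + O((-18 + 54) + 32) = (-9314 - 22739) + 4 = -32053 + 4 = -32049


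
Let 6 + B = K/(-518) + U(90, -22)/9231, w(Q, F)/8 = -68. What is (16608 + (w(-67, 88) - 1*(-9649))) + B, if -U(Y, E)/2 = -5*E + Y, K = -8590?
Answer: 61500584648/2390829 ≈ 25724.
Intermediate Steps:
w(Q, F) = -544 (w(Q, F) = 8*(-68) = -544)
U(Y, E) = -2*Y + 10*E (U(Y, E) = -2*(-5*E + Y) = -2*(Y - 5*E) = -2*Y + 10*E)
B = 25198571/2390829 (B = -6 + (-8590/(-518) + (-2*90 + 10*(-22))/9231) = -6 + (-8590*(-1/518) + (-180 - 220)*(1/9231)) = -6 + (4295/259 - 400*1/9231) = -6 + (4295/259 - 400/9231) = -6 + 39543545/2390829 = 25198571/2390829 ≈ 10.540)
(16608 + (w(-67, 88) - 1*(-9649))) + B = (16608 + (-544 - 1*(-9649))) + 25198571/2390829 = (16608 + (-544 + 9649)) + 25198571/2390829 = (16608 + 9105) + 25198571/2390829 = 25713 + 25198571/2390829 = 61500584648/2390829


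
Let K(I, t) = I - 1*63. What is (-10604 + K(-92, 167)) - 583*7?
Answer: -14840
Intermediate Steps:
K(I, t) = -63 + I (K(I, t) = I - 63 = -63 + I)
(-10604 + K(-92, 167)) - 583*7 = (-10604 + (-63 - 92)) - 583*7 = (-10604 - 155) - 4081 = -10759 - 4081 = -14840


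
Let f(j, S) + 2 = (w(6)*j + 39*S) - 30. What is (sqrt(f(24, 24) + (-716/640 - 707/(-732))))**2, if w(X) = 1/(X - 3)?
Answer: 26698883/29280 ≈ 911.85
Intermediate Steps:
w(X) = 1/(-3 + X)
f(j, S) = -32 + 39*S + j/3 (f(j, S) = -2 + ((j/(-3 + 6) + 39*S) - 30) = -2 + ((j/3 + 39*S) - 30) = -2 + ((39*S + j/3) - 30) = -2 + (-30 + 39*S + j/3) = -32 + 39*S + j/3)
(sqrt(f(24, 24) + (-716/640 - 707/(-732))))**2 = (sqrt((-32 + 39*24 + (1/3)*24) + (-716/640 - 707/(-732))))**2 = (sqrt((-32 + 936 + 8) + (-716*1/640 - 707*(-1/732))))**2 = (sqrt(912 + (-179/160 + 707/732)))**2 = (sqrt(912 - 4477/29280))**2 = (sqrt(26698883/29280))**2 = (sqrt(48858955890)/7320)**2 = 26698883/29280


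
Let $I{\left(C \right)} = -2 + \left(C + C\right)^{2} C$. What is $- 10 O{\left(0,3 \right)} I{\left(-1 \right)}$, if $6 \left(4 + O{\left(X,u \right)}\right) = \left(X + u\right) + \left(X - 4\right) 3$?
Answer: $-330$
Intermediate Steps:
$I{\left(C \right)} = -2 + 4 C^{3}$ ($I{\left(C \right)} = -2 + \left(2 C\right)^{2} C = -2 + 4 C^{2} C = -2 + 4 C^{3}$)
$O{\left(X,u \right)} = -6 + \frac{u}{6} + \frac{2 X}{3}$ ($O{\left(X,u \right)} = -4 + \frac{\left(X + u\right) + \left(X - 4\right) 3}{6} = -4 + \frac{\left(X + u\right) + \left(-4 + X\right) 3}{6} = -4 + \frac{\left(X + u\right) + \left(-12 + 3 X\right)}{6} = -4 + \frac{-12 + u + 4 X}{6} = -4 + \left(-2 + \frac{u}{6} + \frac{2 X}{3}\right) = -6 + \frac{u}{6} + \frac{2 X}{3}$)
$- 10 O{\left(0,3 \right)} I{\left(-1 \right)} = - 10 \left(-6 + \frac{1}{6} \cdot 3 + \frac{2}{3} \cdot 0\right) \left(-2 + 4 \left(-1\right)^{3}\right) = - 10 \left(-6 + \frac{1}{2} + 0\right) \left(-2 + 4 \left(-1\right)\right) = \left(-10\right) \left(- \frac{11}{2}\right) \left(-2 - 4\right) = 55 \left(-6\right) = -330$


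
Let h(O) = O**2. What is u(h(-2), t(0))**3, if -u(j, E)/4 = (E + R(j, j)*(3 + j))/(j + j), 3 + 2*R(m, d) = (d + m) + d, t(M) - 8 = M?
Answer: -493039/64 ≈ -7703.7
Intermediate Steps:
t(M) = 8 + M
R(m, d) = -3/2 + d + m/2 (R(m, d) = -3/2 + ((d + m) + d)/2 = -3/2 + (m + 2*d)/2 = -3/2 + (d + m/2) = -3/2 + d + m/2)
u(j, E) = -2*(E + (3 + j)*(-3/2 + 3*j/2))/j (u(j, E) = -4*(E + (-3/2 + j + j/2)*(3 + j))/(j + j) = -4*(E + (-3/2 + 3*j/2)*(3 + j))/(2*j) = -4*(E + (3 + j)*(-3/2 + 3*j/2))*1/(2*j) = -2*(E + (3 + j)*(-3/2 + 3*j/2))/j)
u(h(-2), t(0))**3 = (-6 - 3*(-2)**2 + 9/((-2)**2) - 2*(8 + 0)/((-2)**2))**3 = (-6 - 3*4 + 9/4 - 2*8/4)**3 = (-6 - 12 + 9*(1/4) - 2*8*1/4)**3 = (-6 - 12 + 9/4 - 4)**3 = (-79/4)**3 = -493039/64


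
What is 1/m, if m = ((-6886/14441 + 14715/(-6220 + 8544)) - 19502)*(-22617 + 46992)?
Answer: -4794412/2278393453318125 ≈ -2.1043e-9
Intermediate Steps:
m = -2278393453318125/4794412 (m = ((-6886*1/14441 + 14715/2324) - 19502)*24375 = ((-6886/14441 + 14715*(1/2324)) - 19502)*24375 = ((-6886/14441 + 14715/2324) - 19502)*24375 = (28070893/4794412 - 19502)*24375 = -93472551931/4794412*24375 = -2278393453318125/4794412 ≈ -4.7522e+8)
1/m = 1/(-2278393453318125/4794412) = -4794412/2278393453318125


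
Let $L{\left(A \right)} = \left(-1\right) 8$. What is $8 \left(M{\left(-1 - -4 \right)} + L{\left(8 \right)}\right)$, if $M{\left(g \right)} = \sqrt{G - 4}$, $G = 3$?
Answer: $-64 + 8 i \approx -64.0 + 8.0 i$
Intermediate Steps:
$L{\left(A \right)} = -8$
$M{\left(g \right)} = i$ ($M{\left(g \right)} = \sqrt{3 - 4} = \sqrt{-1} = i$)
$8 \left(M{\left(-1 - -4 \right)} + L{\left(8 \right)}\right) = 8 \left(i - 8\right) = 8 \left(-8 + i\right) = -64 + 8 i$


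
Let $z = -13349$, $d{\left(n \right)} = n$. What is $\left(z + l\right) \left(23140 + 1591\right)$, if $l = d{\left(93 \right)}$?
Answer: $-327834136$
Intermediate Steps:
$l = 93$
$\left(z + l\right) \left(23140 + 1591\right) = \left(-13349 + 93\right) \left(23140 + 1591\right) = \left(-13256\right) 24731 = -327834136$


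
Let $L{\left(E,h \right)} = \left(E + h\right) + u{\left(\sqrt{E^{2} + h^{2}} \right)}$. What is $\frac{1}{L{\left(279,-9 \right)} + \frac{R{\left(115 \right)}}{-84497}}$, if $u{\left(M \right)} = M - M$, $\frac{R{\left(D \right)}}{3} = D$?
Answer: $\frac{84497}{22813845} \approx 0.0037038$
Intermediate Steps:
$R{\left(D \right)} = 3 D$
$u{\left(M \right)} = 0$
$L{\left(E,h \right)} = E + h$ ($L{\left(E,h \right)} = \left(E + h\right) + 0 = E + h$)
$\frac{1}{L{\left(279,-9 \right)} + \frac{R{\left(115 \right)}}{-84497}} = \frac{1}{\left(279 - 9\right) + \frac{3 \cdot 115}{-84497}} = \frac{1}{270 + 345 \left(- \frac{1}{84497}\right)} = \frac{1}{270 - \frac{345}{84497}} = \frac{1}{\frac{22813845}{84497}} = \frac{84497}{22813845}$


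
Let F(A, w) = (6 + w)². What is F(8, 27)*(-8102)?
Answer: -8823078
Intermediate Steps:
F(8, 27)*(-8102) = (6 + 27)²*(-8102) = 33²*(-8102) = 1089*(-8102) = -8823078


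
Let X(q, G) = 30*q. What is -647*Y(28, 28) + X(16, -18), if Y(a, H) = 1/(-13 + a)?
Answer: 6553/15 ≈ 436.87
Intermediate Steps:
-647*Y(28, 28) + X(16, -18) = -647/(-13 + 28) + 30*16 = -647/15 + 480 = 6553/15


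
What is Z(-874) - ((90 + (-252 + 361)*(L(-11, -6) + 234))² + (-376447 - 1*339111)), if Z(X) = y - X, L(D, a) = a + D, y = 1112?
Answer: -563012505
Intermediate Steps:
L(D, a) = D + a
Z(X) = 1112 - X
Z(-874) - ((90 + (-252 + 361)*(L(-11, -6) + 234))² + (-376447 - 1*339111)) = (1112 - 1*(-874)) - ((90 + (-252 + 361)*((-11 - 6) + 234))² + (-376447 - 1*339111)) = (1112 + 874) - ((90 + 109*(-17 + 234))² + (-376447 - 339111)) = 1986 - ((90 + 109*217)² - 715558) = 1986 - ((90 + 23653)² - 715558) = 1986 - (23743² - 715558) = 1986 - (563730049 - 715558) = 1986 - 1*563014491 = 1986 - 563014491 = -563012505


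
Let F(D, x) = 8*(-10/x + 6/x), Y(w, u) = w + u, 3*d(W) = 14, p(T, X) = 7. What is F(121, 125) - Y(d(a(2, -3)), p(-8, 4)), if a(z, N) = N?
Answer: -4471/375 ≈ -11.923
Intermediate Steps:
d(W) = 14/3 (d(W) = (1/3)*14 = 14/3)
Y(w, u) = u + w
F(D, x) = -32/x (F(D, x) = 8*(-4/x) = -32/x)
F(121, 125) - Y(d(a(2, -3)), p(-8, 4)) = -32/125 - (7 + 14/3) = -32*1/125 - 1*35/3 = -32/125 - 35/3 = -4471/375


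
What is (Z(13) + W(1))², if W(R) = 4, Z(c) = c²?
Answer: 29929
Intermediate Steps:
(Z(13) + W(1))² = (13² + 4)² = (169 + 4)² = 173² = 29929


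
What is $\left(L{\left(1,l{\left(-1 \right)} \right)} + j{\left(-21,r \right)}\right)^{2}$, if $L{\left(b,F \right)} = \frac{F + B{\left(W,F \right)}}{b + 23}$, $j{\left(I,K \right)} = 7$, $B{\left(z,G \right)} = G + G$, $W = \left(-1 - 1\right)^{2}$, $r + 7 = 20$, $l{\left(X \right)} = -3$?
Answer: $\frac{2809}{64} \approx 43.891$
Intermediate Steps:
$r = 13$ ($r = -7 + 20 = 13$)
$W = 4$ ($W = \left(-2\right)^{2} = 4$)
$B{\left(z,G \right)} = 2 G$
$L{\left(b,F \right)} = \frac{3 F}{23 + b}$ ($L{\left(b,F \right)} = \frac{F + 2 F}{b + 23} = \frac{3 F}{23 + b}$)
$\left(L{\left(1,l{\left(-1 \right)} \right)} + j{\left(-21,r \right)}\right)^{2} = \left(3 \left(-3\right) \frac{1}{23 + 1} + 7\right)^{2} = \left(3 \left(-3\right) \frac{1}{24} + 7\right)^{2} = \left(- \frac{3}{8} + 7\right)^{2} = \left(\frac{53}{8}\right)^{2} = \frac{2809}{64}$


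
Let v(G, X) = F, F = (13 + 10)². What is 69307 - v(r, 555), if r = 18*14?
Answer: 68778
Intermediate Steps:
r = 252
F = 529 (F = 23² = 529)
v(G, X) = 529
69307 - v(r, 555) = 69307 - 1*529 = 69307 - 529 = 68778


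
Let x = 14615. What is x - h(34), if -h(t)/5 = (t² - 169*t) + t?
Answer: -8165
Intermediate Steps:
h(t) = -5*t² + 840*t (h(t) = -5*((t² - 169*t) + t) = -5*(t² - 168*t) = -5*t² + 840*t)
x - h(34) = 14615 - 5*34*(168 - 1*34) = 14615 - 5*34*(168 - 34) = 14615 - 5*34*134 = 14615 - 1*22780 = 14615 - 22780 = -8165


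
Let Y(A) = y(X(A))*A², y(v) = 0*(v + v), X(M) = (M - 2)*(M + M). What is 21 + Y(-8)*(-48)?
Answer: 21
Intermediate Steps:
X(M) = 2*M*(-2 + M) (X(M) = (-2 + M)*(2*M) = 2*M*(-2 + M))
y(v) = 0 (y(v) = 0*(2*v) = 0)
Y(A) = 0 (Y(A) = 0*A² = 0)
21 + Y(-8)*(-48) = 21 + 0*(-48) = 21 + 0 = 21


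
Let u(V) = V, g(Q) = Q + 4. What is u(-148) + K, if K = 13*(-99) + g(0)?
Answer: -1431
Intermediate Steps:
g(Q) = 4 + Q
K = -1283 (K = 13*(-99) + (4 + 0) = -1287 + 4 = -1283)
u(-148) + K = -148 - 1283 = -1431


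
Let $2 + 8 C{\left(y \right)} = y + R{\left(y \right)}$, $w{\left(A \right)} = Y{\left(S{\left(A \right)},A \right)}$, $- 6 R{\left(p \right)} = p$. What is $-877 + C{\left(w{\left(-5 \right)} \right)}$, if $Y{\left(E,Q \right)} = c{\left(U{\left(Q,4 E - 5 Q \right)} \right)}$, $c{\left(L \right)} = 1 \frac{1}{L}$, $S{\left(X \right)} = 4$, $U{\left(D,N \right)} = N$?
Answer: $- \frac{1726423}{1968} \approx -877.25$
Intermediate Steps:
$R{\left(p \right)} = - \frac{p}{6}$
$c{\left(L \right)} = \frac{1}{L}$
$Y{\left(E,Q \right)} = \frac{1}{- 5 Q + 4 E}$ ($Y{\left(E,Q \right)} = \frac{1}{4 E - 5 Q} = \frac{1}{- 5 Q + 4 E}$)
$w{\left(A \right)} = \frac{1}{16 - 5 A}$ ($w{\left(A \right)} = \frac{1}{- 5 A + 4 \cdot 4} = \frac{1}{- 5 A + 16} = \frac{1}{16 - 5 A}$)
$C{\left(y \right)} = - \frac{1}{4} + \frac{5 y}{48}$ ($C{\left(y \right)} = - \frac{1}{4} + \frac{y - \frac{y}{6}}{8} = - \frac{1}{4} + \frac{\frac{5}{6} y}{8} = - \frac{1}{4} + \frac{5 y}{48}$)
$-877 + C{\left(w{\left(-5 \right)} \right)} = -877 - \left(\frac{1}{4} - \frac{5 \left(- \frac{1}{-16 + 5 \left(-5\right)}\right)}{48}\right) = -877 - \left(\frac{1}{4} - \frac{5 \left(- \frac{1}{-16 - 25}\right)}{48}\right) = -877 - \left(\frac{1}{4} - \frac{5 \left(- \frac{1}{-41}\right)}{48}\right) = -877 - \left(\frac{1}{4} - \frac{5 \left(\left(-1\right) \left(- \frac{1}{41}\right)\right)}{48}\right) = -877 + \left(- \frac{1}{4} + \frac{5}{48} \cdot \frac{1}{41}\right) = -877 + \left(- \frac{1}{4} + \frac{5}{1968}\right) = -877 - \frac{487}{1968} = - \frac{1726423}{1968}$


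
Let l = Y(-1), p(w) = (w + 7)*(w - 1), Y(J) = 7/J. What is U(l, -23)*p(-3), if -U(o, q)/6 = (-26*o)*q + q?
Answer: -404064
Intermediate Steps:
p(w) = (-1 + w)*(7 + w) (p(w) = (7 + w)*(-1 + w) = (-1 + w)*(7 + w))
l = -7 (l = 7/(-1) = 7*(-1) = -7)
U(o, q) = -6*q + 156*o*q (U(o, q) = -6*((-26*o)*q + q) = -6*(-26*o*q + q) = -6*(q - 26*o*q) = -6*q + 156*o*q)
U(l, -23)*p(-3) = (6*(-23)*(-1 + 26*(-7)))*(-7 + (-3)² + 6*(-3)) = (6*(-23)*(-1 - 182))*(-7 + 9 - 18) = (6*(-23)*(-183))*(-16) = 25254*(-16) = -404064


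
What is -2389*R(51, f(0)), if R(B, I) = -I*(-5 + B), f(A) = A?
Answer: 0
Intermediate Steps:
R(B, I) = -I*(-5 + B)
-2389*R(51, f(0)) = -0*(5 - 1*51) = -0*(5 - 51) = -0*(-46) = -2389*0 = 0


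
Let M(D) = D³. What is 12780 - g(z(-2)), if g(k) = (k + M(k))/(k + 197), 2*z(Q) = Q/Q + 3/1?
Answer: 2543210/199 ≈ 12780.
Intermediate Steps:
z(Q) = 2 (z(Q) = (Q/Q + 3/1)/2 = (1 + 3*1)/2 = (1 + 3)/2 = (½)*4 = 2)
g(k) = (k + k³)/(197 + k) (g(k) = (k + k³)/(k + 197) = (k + k³)/(197 + k))
12780 - g(z(-2)) = 12780 - (2 + 2³)/(197 + 2) = 12780 - (2 + 8)/199 = 12780 - 10/199 = 2543210/199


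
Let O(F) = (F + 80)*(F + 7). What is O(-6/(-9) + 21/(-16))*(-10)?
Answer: -5808725/1152 ≈ -5042.3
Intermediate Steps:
O(F) = (7 + F)*(80 + F) (O(F) = (80 + F)*(7 + F) = (7 + F)*(80 + F))
O(-6/(-9) + 21/(-16))*(-10) = (560 + (-6/(-9) + 21/(-16))² + 87*(-6/(-9) + 21/(-16)))*(-10) = (560 + (-6*(-⅑) + 21*(-1/16))² + 87*(-6*(-⅑) + 21*(-1/16)))*(-10) = (560 + (⅔ - 21/16)² + 87*(⅔ - 21/16))*(-10) = (560 + (-31/48)² + 87*(-31/48))*(-10) = (560 + 961/2304 - 899/16)*(-10) = (1161745/2304)*(-10) = -5808725/1152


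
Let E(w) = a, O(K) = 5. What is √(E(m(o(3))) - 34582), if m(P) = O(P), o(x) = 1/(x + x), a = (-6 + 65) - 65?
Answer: 2*I*√8647 ≈ 185.98*I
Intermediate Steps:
a = -6 (a = 59 - 65 = -6)
o(x) = 1/(2*x)
m(P) = 5
E(w) = -6
√(E(m(o(3))) - 34582) = √(-6 - 34582) = √(-34588) = 2*I*√8647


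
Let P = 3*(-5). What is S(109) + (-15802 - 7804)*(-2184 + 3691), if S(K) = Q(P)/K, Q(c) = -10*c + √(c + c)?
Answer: -3877592228/109 + I*√30/109 ≈ -3.5574e+7 + 0.05025*I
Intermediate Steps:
P = -15
Q(c) = -10*c + √2*√c (Q(c) = -10*c + √(2*c) = -10*c + √2*√c)
S(K) = (150 + I*√30)/K (S(K) = (-10*(-15) + √2*√(-15))/K = (150 + √2*(I*√15))/K = (150 + I*√30)/K)
S(109) + (-15802 - 7804)*(-2184 + 3691) = (150 + I*√30)/109 + (-15802 - 7804)*(-2184 + 3691) = (150 + I*√30)/109 - 23606*1507 = (150/109 + I*√30/109) - 35574242 = -3877592228/109 + I*√30/109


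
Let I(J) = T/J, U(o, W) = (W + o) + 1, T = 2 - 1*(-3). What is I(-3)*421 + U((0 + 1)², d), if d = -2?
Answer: -2105/3 ≈ -701.67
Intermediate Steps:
T = 5 (T = 2 + 3 = 5)
U(o, W) = 1 + W + o
I(J) = 5/J
I(-3)*421 + U((0 + 1)², d) = (5/(-3))*421 + (1 - 2 + (0 + 1)²) = (5*(-⅓))*421 + (1 - 2 + 1²) = -5/3*421 + (1 - 2 + 1) = -2105/3 + 0 = -2105/3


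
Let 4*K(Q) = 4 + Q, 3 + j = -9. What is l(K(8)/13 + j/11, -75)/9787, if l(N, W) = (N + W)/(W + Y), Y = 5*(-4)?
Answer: 10848/132956395 ≈ 8.1591e-5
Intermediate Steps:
Y = -20
j = -12 (j = -3 - 9 = -12)
K(Q) = 1 + Q/4 (K(Q) = (4 + Q)/4 = 1 + Q/4)
l(N, W) = (N + W)/(-20 + W) (l(N, W) = (N + W)/(W - 20) = (N + W)/(-20 + W))
l(K(8)/13 + j/11, -75)/9787 = ((((1 + (¼)*8)/13 - 12/11) - 75)/(-20 - 75))/9787 = ((((1 + 2)*(1/13) - 12*1/11) - 75)/(-95))*(1/9787) = -((3*(1/13) - 12/11) - 75)/95*(1/9787) = -((3/13 - 12/11) - 75)/95*(1/9787) = -(-123/143 - 75)/95*(1/9787) = -1/95*(-10848/143)*(1/9787) = (10848/13585)*(1/9787) = 10848/132956395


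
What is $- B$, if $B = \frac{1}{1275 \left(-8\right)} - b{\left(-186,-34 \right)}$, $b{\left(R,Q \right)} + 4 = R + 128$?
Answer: $- \frac{632399}{10200} \approx -62.0$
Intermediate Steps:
$b{\left(R,Q \right)} = 124 + R$ ($b{\left(R,Q \right)} = -4 + \left(R + 128\right) = -4 + \left(128 + R\right) = 124 + R$)
$B = \frac{632399}{10200}$ ($B = \frac{1}{1275 \left(-8\right)} - \left(124 - 186\right) = \frac{1}{-10200} - -62 = - \frac{1}{10200} + 62 = \frac{632399}{10200} \approx 62.0$)
$- B = \left(-1\right) \frac{632399}{10200} = - \frac{632399}{10200}$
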